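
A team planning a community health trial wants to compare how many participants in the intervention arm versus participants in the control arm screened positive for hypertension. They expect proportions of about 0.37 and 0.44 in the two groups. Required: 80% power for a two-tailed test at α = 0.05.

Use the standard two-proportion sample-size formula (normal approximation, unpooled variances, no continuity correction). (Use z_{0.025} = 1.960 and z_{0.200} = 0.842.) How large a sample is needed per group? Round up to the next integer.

n = 769 per group

n = (z_{α/2} + z_β)² · [p₁(1−p₁) + p₂(1−p₂)] / (p₁ − p₂)²
  = (1.960 + 0.842)² · (0.37·0.63 + 0.44·0.56) / (-0.07)²
  = (2.802)² · (0.2331 + 0.2464) / 0.0049
  = 7.8512 · 0.4795 / 0.0049
  = 768.30
Round up → n = 769 per group.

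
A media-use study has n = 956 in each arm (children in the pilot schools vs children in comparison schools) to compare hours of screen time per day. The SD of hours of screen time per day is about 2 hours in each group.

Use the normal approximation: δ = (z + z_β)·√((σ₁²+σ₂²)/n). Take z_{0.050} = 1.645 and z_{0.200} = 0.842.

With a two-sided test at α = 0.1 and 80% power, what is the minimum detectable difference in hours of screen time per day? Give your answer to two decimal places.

Minimum detectable difference ≈ 0.23 hours

δ = (z_{α/2} + z_β) · √((σ₁²+σ₂²)/n)
  = (1.645 + 0.842) · √(8/956)
  = 2.487 · √0.00837
  = 2.487 · 0.0915
  = 0.2275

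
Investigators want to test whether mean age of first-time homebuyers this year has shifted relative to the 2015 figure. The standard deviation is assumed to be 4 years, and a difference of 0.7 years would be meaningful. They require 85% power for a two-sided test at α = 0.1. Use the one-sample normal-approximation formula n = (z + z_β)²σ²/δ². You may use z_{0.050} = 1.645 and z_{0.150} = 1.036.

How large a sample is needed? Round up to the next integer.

n = (z_{α/2} + z_β)² · σ² / δ²
  = (1.645 + 1.036)² · 4² / 0.7²
  = 7.1878 · 16 / 0.49
  = 234.70
Round up → n = 235.

n = 235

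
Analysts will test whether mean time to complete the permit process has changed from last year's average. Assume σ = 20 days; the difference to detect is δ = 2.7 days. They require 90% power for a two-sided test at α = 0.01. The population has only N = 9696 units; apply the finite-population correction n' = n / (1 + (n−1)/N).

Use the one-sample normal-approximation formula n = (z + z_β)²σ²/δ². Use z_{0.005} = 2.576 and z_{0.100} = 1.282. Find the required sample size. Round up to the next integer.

n = (z_{α/2} + z_β)² · σ² / δ²
  = (2.576 + 1.282)² · 20² / 2.7²
  = 14.8842 · 400 / 7.29
  = 816.69
Finite-population correction (N = 9696): 816.69 / (1 + (816.69 − 1)/9696) = 753.32.
Round up → n = 754.

n = 754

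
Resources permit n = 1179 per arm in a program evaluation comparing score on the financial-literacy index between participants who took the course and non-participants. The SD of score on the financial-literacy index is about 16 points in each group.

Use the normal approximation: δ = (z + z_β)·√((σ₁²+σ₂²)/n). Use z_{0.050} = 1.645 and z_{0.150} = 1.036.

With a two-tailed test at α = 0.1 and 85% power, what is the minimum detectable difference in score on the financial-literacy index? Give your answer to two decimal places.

Minimum detectable difference ≈ 1.77 points

δ = (z_{α/2} + z_β) · √((σ₁²+σ₂²)/n)
  = (1.645 + 1.036) · √(512/1179)
  = 2.681 · √0.43427
  = 2.681 · 0.6590
  = 1.7667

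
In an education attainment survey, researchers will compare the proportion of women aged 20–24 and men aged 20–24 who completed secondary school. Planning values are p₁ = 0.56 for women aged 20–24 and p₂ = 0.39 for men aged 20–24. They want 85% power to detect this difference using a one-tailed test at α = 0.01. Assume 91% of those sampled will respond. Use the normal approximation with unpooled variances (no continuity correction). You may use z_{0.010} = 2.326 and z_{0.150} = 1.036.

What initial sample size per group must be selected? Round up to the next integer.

n = 209 per group

n = (z_α + z_β)² · [p₁(1−p₁) + p₂(1−p₂)] / (p₁ − p₂)²
  = (2.326 + 1.036)² · (0.56·0.44 + 0.39·0.61) / (0.17)²
  = (3.362)² · (0.2464 + 0.2379) / 0.0289
  = 11.3030 · 0.4843 / 0.0289
  = 189.41
Adjust for 91% response: 189.41 / 0.91 = 208.15.
Round up → n = 209 per group.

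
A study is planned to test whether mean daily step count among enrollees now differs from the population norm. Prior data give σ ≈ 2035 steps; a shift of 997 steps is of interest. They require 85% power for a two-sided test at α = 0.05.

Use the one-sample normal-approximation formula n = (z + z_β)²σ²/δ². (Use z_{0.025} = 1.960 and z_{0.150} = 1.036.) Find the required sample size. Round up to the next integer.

n = 38

n = (z_{α/2} + z_β)² · σ² / δ²
  = (1.960 + 1.036)² · 2035² / 997²
  = 8.9760 · 4141225 / 994009
  = 37.40
Round up → n = 38.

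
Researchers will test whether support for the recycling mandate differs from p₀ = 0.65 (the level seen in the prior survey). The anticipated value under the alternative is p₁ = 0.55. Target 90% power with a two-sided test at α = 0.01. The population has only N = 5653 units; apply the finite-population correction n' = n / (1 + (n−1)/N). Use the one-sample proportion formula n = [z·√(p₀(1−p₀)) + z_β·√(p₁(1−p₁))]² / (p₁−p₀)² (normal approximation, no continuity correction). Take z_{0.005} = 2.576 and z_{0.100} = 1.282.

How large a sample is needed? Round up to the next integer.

n = [z_{α/2}·√(p₀q₀) + z_β·√(p₁q₁)]² / (p₁ − p₀)²
  = [2.576·√(0.65·0.35) + 1.282·√(0.55·0.45)]² / (-0.10)²
  = [2.576·0.4770 + 1.282·0.4975]² / 0.0100
  = [1.8665]² / 0.0100
  = 348.37
Finite-population correction (N = 5653): 348.37 / (1 + (348.37 − 1)/5653) = 328.20.
Round up → n = 329.

n = 329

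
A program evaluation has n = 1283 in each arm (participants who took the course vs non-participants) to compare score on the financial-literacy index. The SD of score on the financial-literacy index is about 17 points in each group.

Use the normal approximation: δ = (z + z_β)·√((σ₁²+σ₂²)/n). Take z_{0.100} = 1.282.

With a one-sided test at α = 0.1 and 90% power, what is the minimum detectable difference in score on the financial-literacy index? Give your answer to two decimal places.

Minimum detectable difference ≈ 1.72 points

δ = (z_α + z_β) · √((σ₁²+σ₂²)/n)
  = (1.282 + 1.282) · √(578/1283)
  = 2.564 · √0.45051
  = 2.564 · 0.6712
  = 1.7210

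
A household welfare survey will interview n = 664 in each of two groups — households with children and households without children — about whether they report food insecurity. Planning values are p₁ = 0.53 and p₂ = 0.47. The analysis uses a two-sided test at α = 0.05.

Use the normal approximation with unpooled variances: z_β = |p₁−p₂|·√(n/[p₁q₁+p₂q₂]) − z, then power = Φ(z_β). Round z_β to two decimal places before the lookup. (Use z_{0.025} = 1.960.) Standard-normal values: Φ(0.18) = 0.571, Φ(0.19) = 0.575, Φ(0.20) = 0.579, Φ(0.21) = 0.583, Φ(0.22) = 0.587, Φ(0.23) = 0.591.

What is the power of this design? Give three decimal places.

z_β = |p₁−p₂|·√(n/[p₁q₁+p₂q₂]) − z_{α/2}
    = 0.06 · √(664/0.4982) − 1.960
    = 0.06 · 36.5075 − 1.960
    = 2.1905 − 1.960 = 0.2305 → 0.23
Power = Φ(0.23) = 0.591.

Power ≈ 0.591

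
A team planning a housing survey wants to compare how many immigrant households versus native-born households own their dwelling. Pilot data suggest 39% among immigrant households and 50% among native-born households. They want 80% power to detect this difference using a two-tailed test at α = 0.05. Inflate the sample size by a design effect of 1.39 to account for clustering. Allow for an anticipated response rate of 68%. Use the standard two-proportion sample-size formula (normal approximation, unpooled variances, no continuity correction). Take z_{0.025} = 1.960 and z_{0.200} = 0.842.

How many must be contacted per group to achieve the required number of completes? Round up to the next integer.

n = (z_{α/2} + z_β)² · [p₁(1−p₁) + p₂(1−p₂)] / (p₁ − p₂)²
  = (1.960 + 0.842)² · (0.39·0.61 + 0.50·0.50) / (-0.11)²
  = (2.802)² · (0.2379 + 0.2500) / 0.0121
  = 7.8512 · 0.4879 / 0.0121
  = 316.58
Design effect: 1.39 × 316.58 = 440.04.
Adjust for 68% response: 440.04 / 0.68 = 647.12.
Round up → n = 648 per group.

n = 648 per group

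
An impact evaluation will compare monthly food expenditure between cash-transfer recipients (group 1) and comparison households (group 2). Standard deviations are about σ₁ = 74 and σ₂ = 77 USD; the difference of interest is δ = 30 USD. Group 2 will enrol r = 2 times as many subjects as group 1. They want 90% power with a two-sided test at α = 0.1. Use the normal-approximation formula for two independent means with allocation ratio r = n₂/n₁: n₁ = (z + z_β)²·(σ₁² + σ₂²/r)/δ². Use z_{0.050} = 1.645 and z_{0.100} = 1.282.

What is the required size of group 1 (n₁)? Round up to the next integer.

n₁ = (z_{α/2} + z_β)² · (σ₁² + σ₂²/r) / δ²
   = (1.645 + 1.282)² · (74² + 77²/2) / 30²
   = 8.5673 · (5476 + 2964.5) / 900
   = 8.5673 · 8440.5 / 900
   = 80.35
Round up → n₁ = 81; n₂ = r·n₁ = 2 × 81 = 162.

n₁ = 81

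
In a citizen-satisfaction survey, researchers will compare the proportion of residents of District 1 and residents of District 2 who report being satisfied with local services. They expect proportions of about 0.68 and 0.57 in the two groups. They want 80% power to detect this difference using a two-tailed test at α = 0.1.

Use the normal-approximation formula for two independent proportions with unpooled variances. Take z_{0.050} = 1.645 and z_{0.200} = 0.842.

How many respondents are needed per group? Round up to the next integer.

n = 237 per group

n = (z_{α/2} + z_β)² · [p₁(1−p₁) + p₂(1−p₂)] / (p₁ − p₂)²
  = (1.645 + 0.842)² · (0.68·0.32 + 0.57·0.43) / (0.11)²
  = (2.487)² · (0.2176 + 0.2451) / 0.0121
  = 6.1852 · 0.4627 / 0.0121
  = 236.52
Round up → n = 237 per group.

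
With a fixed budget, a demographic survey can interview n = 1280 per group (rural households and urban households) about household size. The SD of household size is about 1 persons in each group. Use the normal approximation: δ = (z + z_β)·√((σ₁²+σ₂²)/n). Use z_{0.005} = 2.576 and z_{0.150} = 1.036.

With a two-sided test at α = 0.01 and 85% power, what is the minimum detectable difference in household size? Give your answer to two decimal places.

Minimum detectable difference ≈ 0.14 persons

δ = (z_{α/2} + z_β) · √((σ₁²+σ₂²)/n)
  = (2.576 + 1.036) · √(2/1280)
  = 3.612 · √0.00156
  = 3.612 · 0.0395
  = 0.1428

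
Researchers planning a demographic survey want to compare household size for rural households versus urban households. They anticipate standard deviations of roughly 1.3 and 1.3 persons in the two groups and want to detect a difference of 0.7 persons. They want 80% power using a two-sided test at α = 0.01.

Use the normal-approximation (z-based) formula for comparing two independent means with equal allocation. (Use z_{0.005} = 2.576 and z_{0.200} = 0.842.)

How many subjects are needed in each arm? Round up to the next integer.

n = (z_{α/2} + z_β)² · (σ₁² + σ₂²) / δ²
  = (2.576 + 0.842)² · (1.3² + 1.3² = 3.38) / 0.7²
  = 11.6827 · 3.38 / 0.49
  = 80.59
Round up → n = 81 per group.

n = 81 per group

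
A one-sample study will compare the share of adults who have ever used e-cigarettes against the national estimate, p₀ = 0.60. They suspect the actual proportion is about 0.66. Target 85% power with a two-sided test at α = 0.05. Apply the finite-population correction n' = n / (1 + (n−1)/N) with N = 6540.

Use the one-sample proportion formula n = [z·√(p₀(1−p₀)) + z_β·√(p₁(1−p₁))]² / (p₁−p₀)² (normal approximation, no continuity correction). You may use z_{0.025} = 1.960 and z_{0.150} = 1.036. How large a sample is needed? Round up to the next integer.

n = 537

n = [z_{α/2}·√(p₀q₀) + z_β·√(p₁q₁)]² / (p₁ − p₀)²
  = [1.960·√(0.60·0.40) + 1.036·√(0.66·0.34)]² / (0.06)²
  = [1.960·0.4899 + 1.036·0.4737]² / 0.0036
  = [1.4510]² / 0.0036
  = 584.80
Finite-population correction (N = 6540): 584.80 / (1 + (584.80 − 1)/6540) = 536.88.
Round up → n = 537.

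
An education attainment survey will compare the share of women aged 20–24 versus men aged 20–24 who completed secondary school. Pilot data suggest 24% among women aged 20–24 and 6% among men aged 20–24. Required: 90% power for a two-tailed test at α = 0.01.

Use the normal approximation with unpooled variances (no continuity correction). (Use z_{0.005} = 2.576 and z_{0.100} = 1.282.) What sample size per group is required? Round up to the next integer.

n = (z_{α/2} + z_β)² · [p₁(1−p₁) + p₂(1−p₂)] / (p₁ − p₂)²
  = (2.576 + 1.282)² · (0.24·0.76 + 0.06·0.94) / (0.18)²
  = (3.858)² · (0.1824 + 0.0564) / 0.0324
  = 14.8842 · 0.2388 / 0.0324
  = 109.70
Round up → n = 110 per group.

n = 110 per group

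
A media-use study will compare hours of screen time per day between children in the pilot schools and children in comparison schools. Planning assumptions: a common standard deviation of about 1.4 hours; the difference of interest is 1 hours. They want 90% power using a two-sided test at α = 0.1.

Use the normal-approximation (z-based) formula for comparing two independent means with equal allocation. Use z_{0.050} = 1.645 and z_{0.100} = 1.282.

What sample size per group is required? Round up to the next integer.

n = (z_{α/2} + z_β)² · (σ₁² + σ₂²) / δ²
  = (1.645 + 1.282)² · (2·1.4² = 3.92) / 1²
  = 8.5673 · 3.92 / 1
  = 33.58
Round up → n = 34 per group.

n = 34 per group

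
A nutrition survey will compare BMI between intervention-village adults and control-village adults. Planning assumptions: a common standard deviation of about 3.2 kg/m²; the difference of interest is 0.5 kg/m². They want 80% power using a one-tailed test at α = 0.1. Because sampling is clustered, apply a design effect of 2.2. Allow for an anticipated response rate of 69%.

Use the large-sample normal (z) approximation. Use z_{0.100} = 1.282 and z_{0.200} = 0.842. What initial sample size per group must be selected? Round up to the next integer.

n = (z_α + z_β)² · (σ₁² + σ₂²) / δ²
  = (1.282 + 0.842)² · (2·3.2² = 20.48) / 0.5²
  = 4.5114 · 20.48 / 0.25
  = 369.57
Design effect: 2.2 × 369.57 = 813.06.
Adjust for 69% response: 813.06 / 0.69 = 1178.35.
Round up → n = 1179 per group.

n = 1179 per group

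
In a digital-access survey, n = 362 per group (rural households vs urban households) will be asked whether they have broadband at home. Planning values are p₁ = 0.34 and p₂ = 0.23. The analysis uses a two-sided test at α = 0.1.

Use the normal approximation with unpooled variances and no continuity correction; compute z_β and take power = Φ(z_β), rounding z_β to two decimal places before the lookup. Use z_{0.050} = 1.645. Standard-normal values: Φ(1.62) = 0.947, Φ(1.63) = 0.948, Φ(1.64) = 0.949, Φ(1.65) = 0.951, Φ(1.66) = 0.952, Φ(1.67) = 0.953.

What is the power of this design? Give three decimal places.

Power ≈ 0.952

z_β = |p₁−p₂|·√(n/[p₁q₁+p₂q₂]) − z_{α/2}
    = 0.11 · √(362/0.4015) − 1.645
    = 0.11 · 30.0270 − 1.645
    = 3.3030 − 1.645 = 1.6580 → 1.66
Power = Φ(1.66) = 0.952.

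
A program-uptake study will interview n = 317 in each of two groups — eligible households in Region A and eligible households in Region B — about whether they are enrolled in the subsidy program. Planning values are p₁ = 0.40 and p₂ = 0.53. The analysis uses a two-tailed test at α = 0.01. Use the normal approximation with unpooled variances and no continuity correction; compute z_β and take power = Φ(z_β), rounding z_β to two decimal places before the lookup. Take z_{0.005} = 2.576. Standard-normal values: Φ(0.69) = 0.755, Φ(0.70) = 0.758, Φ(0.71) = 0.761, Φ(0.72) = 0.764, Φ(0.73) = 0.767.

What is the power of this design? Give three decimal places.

z_β = |p₁−p₂|·√(n/[p₁q₁+p₂q₂]) − z_{α/2}
    = 0.13 · √(317/0.4891) − 2.576
    = 0.13 · 25.4584 − 2.576
    = 3.3096 − 2.576 = 0.7336 → 0.73
Power = Φ(0.73) = 0.767.

Power ≈ 0.767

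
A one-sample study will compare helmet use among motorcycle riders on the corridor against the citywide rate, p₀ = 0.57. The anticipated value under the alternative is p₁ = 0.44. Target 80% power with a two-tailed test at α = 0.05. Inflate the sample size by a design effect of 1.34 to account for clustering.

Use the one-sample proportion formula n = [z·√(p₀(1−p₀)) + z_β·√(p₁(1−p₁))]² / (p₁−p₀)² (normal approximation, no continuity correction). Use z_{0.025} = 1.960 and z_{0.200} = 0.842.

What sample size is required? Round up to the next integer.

n = 153

n = [z_{α/2}·√(p₀q₀) + z_β·√(p₁q₁)]² / (p₁ − p₀)²
  = [1.960·√(0.57·0.43) + 0.842·√(0.44·0.56)]² / (-0.13)²
  = [1.960·0.4951 + 0.842·0.4964]² / 0.0169
  = [1.3883]² / 0.0169
  = 114.05
Design effect: 1.34 × 114.05 = 152.82.
Round up → n = 153.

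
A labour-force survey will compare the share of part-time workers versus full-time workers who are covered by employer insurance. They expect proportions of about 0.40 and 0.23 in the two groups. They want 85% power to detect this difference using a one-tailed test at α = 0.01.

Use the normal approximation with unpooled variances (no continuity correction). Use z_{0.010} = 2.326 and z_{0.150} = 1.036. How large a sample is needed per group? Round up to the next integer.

n = (z_α + z_β)² · [p₁(1−p₁) + p₂(1−p₂)] / (p₁ − p₂)²
  = (2.326 + 1.036)² · (0.40·0.60 + 0.23·0.77) / (0.17)²
  = (3.362)² · (0.2400 + 0.1771) / 0.0289
  = 11.3030 · 0.4171 / 0.0289
  = 163.13
Round up → n = 164 per group.

n = 164 per group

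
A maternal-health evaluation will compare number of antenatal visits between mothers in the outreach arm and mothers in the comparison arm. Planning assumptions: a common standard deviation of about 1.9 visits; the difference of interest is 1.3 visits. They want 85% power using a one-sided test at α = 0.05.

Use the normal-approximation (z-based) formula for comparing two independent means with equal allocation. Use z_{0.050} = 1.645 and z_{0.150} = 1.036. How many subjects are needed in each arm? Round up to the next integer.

n = 31 per group

n = (z_α + z_β)² · (σ₁² + σ₂²) / δ²
  = (1.645 + 1.036)² · (2·1.9² = 7.22) / 1.3²
  = 7.1878 · 7.22 / 1.69
  = 30.71
Round up → n = 31 per group.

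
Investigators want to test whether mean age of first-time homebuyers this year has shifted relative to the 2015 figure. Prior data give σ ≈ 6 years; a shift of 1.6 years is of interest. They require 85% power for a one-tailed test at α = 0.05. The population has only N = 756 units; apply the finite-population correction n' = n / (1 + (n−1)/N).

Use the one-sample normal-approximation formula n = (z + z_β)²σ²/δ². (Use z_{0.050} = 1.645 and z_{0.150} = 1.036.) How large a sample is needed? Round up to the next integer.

n = 90

n = (z_α + z_β)² · σ² / δ²
  = (1.645 + 1.036)² · 6² / 1.6²
  = 7.1878 · 36 / 2.56
  = 101.08
Finite-population correction (N = 756): 101.08 / (1 + (101.08 − 1)/756) = 89.26.
Round up → n = 90.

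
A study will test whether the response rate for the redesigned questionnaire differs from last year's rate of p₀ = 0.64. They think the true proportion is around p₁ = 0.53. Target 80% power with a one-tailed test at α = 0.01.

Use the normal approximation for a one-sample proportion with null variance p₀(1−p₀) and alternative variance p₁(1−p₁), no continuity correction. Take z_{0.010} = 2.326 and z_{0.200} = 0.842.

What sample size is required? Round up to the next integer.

n = 196

n = [z_α·√(p₀q₀) + z_β·√(p₁q₁)]² / (p₁ − p₀)²
  = [2.326·√(0.64·0.36) + 0.842·√(0.53·0.47)]² / (-0.11)²
  = [2.326·0.4800 + 0.842·0.4991]² / 0.0121
  = [1.5367]² / 0.0121
  = 195.17
Round up → n = 196.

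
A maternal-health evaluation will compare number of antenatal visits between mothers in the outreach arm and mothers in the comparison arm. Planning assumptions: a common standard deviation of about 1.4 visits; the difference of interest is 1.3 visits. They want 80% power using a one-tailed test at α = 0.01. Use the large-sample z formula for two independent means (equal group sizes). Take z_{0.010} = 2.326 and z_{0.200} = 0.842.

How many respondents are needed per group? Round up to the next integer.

n = 24 per group

n = (z_α + z_β)² · (σ₁² + σ₂²) / δ²
  = (2.326 + 0.842)² · (2·1.4² = 3.92) / 1.3²
  = 10.0362 · 3.92 / 1.69
  = 23.28
Round up → n = 24 per group.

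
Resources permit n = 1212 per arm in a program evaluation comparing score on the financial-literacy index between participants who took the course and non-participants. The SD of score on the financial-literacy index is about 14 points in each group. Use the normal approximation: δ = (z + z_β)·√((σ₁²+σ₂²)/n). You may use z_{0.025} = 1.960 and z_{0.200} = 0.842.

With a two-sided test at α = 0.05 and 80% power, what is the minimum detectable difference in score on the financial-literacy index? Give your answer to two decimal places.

Minimum detectable difference ≈ 1.59 points

δ = (z_{α/2} + z_β) · √((σ₁²+σ₂²)/n)
  = (1.960 + 0.842) · √(392/1212)
  = 2.802 · √0.32343
  = 2.802 · 0.5687
  = 1.5935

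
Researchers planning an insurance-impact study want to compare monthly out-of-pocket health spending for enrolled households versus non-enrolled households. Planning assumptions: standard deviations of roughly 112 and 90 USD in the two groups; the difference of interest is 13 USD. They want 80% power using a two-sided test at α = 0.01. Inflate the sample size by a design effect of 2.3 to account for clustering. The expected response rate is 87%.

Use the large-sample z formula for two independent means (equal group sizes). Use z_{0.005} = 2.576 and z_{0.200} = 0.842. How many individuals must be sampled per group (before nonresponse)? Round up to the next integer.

n = (z_{α/2} + z_β)² · (σ₁² + σ₂²) / δ²
  = (2.576 + 0.842)² · (112² + 90² = 20644) / 13²
  = 11.6827 · 20644 / 169
  = 1427.09
Design effect: 2.3 × 1427.09 = 3282.31.
Adjust for 87% response: 3282.31 / 0.87 = 3772.77.
Round up → n = 3773 per group.

n = 3773 per group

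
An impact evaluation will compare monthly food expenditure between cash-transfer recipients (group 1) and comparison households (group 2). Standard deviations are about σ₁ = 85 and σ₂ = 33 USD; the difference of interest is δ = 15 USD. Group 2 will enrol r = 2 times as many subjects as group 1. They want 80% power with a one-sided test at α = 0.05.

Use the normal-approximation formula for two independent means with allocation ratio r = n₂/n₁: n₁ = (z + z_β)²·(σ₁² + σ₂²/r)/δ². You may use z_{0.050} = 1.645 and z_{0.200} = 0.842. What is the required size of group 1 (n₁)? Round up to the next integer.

n₁ = 214

n₁ = (z_α + z_β)² · (σ₁² + σ₂²/r) / δ²
   = (1.645 + 0.842)² · (85² + 33²/2) / 15²
   = 6.1852 · (7225 + 544.5) / 225
   = 6.1852 · 7769.5 / 225
   = 213.58
Round up → n₁ = 214; n₂ = r·n₁ = 2 × 214 = 428.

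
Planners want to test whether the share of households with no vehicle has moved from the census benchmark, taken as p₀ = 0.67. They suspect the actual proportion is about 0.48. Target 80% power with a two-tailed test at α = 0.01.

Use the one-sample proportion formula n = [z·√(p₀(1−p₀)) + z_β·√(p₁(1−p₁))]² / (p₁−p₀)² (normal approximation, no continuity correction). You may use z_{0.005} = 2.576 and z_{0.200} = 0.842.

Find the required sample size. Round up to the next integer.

n = [z_{α/2}·√(p₀q₀) + z_β·√(p₁q₁)]² / (p₁ − p₀)²
  = [2.576·√(0.67·0.33) + 0.842·√(0.48·0.52)]² / (-0.19)²
  = [2.576·0.4702 + 0.842·0.4996]² / 0.0361
  = [1.6319]² / 0.0361
  = 73.77
Round up → n = 74.

n = 74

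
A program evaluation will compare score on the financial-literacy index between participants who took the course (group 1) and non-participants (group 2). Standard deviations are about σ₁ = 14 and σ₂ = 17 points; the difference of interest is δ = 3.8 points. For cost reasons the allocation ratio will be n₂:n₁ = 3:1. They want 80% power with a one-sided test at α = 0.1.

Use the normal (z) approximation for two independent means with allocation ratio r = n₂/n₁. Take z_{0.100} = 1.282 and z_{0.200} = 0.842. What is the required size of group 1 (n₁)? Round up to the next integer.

n₁ = 92

n₁ = (z_α + z_β)² · (σ₁² + σ₂²/r) / δ²
   = (1.282 + 0.842)² · (14² + 17²/3) / 3.8²
   = 4.5114 · (196 + 96.3333) / 14.44
   = 4.5114 · 292.3333 / 14.44
   = 91.33
Round up → n₁ = 92; n₂ = r·n₁ = 3 × 92 = 276.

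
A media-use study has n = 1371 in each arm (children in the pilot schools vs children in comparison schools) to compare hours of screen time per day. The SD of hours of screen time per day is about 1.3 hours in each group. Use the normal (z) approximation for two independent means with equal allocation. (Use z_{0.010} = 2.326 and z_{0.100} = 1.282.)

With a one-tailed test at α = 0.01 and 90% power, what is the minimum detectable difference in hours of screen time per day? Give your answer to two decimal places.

δ = (z_α + z_β) · √((σ₁²+σ₂²)/n)
  = (2.326 + 1.282) · √(3.38/1371)
  = 3.608 · √0.00247
  = 3.608 · 0.0497
  = 0.1791

Minimum detectable difference ≈ 0.18 hours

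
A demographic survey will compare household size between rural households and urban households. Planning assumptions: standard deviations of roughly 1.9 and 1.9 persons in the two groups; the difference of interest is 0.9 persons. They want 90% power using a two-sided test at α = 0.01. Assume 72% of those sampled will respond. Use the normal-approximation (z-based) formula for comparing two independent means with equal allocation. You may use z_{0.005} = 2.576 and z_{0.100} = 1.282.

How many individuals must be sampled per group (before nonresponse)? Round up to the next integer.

n = 185 per group

n = (z_{α/2} + z_β)² · (σ₁² + σ₂²) / δ²
  = (2.576 + 1.282)² · (1.9² + 1.9² = 7.22) / 0.9²
  = 14.8842 · 7.22 / 0.81
  = 132.67
Adjust for 72% response: 132.67 / 0.72 = 184.27.
Round up → n = 185 per group.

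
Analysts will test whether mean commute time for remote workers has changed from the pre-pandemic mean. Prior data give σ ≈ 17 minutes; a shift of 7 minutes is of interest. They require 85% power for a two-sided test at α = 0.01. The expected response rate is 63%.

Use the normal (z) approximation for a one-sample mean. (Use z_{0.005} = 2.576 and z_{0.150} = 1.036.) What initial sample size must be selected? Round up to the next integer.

n = (z_{α/2} + z_β)² · σ² / δ²
  = (2.576 + 1.036)² · 17² / 7²
  = 13.0465 · 289 / 49
  = 76.95
Adjust for 63% response: 76.95 / 0.63 = 122.14.
Round up → n = 123.

n = 123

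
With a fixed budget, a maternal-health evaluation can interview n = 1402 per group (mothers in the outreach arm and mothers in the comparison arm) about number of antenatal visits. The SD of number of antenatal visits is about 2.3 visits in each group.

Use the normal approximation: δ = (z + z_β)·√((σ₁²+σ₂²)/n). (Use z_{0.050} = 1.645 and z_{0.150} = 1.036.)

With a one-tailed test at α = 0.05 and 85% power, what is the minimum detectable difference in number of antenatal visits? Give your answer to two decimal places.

δ = (z_α + z_β) · √((σ₁²+σ₂²)/n)
  = (1.645 + 1.036) · √(10.58/1402)
  = 2.681 · √0.00755
  = 2.681 · 0.0869
  = 0.2329

Minimum detectable difference ≈ 0.23 visits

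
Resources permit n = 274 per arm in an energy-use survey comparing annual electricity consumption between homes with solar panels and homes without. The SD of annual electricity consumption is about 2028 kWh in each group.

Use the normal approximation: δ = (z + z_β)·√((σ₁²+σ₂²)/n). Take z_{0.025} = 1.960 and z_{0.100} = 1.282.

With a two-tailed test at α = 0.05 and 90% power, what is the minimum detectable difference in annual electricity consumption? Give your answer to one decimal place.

Minimum detectable difference ≈ 561.7 kWh

δ = (z_{α/2} + z_β) · √((σ₁²+σ₂²)/n)
  = (1.960 + 1.282) · √(8225568/274)
  = 3.242 · √30020.3
  = 3.242 · 173.2637
  = 561.7210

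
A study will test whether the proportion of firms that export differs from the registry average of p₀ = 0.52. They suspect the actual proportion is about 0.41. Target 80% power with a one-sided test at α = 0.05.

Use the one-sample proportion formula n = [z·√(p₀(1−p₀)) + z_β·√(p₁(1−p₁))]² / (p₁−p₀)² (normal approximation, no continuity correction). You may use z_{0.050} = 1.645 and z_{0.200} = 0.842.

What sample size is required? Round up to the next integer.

n = [z_α·√(p₀q₀) + z_β·√(p₁q₁)]² / (p₁ − p₀)²
  = [1.645·√(0.52·0.48) + 0.842·√(0.41·0.59)]² / (-0.11)²
  = [1.645·0.4996 + 0.842·0.4918]² / 0.0121
  = [1.2360]² / 0.0121
  = 126.25
Round up → n = 127.

n = 127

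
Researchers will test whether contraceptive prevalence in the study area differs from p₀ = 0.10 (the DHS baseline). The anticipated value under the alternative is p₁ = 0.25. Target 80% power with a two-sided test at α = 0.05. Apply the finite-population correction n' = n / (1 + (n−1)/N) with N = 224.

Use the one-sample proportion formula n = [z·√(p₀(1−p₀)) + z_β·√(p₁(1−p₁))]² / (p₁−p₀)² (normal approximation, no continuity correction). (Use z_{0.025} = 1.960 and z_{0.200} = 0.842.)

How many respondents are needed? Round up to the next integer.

n = [z_{α/2}·√(p₀q₀) + z_β·√(p₁q₁)]² / (p₁ − p₀)²
  = [1.960·√(0.10·0.90) + 0.842·√(0.25·0.75)]² / (0.15)²
  = [1.960·0.3000 + 0.842·0.4330]² / 0.0225
  = [0.9526]² / 0.0225
  = 40.33
Finite-population correction (N = 224): 40.33 / (1 + (40.33 − 1)/224) = 34.31.
Round up → n = 35.

n = 35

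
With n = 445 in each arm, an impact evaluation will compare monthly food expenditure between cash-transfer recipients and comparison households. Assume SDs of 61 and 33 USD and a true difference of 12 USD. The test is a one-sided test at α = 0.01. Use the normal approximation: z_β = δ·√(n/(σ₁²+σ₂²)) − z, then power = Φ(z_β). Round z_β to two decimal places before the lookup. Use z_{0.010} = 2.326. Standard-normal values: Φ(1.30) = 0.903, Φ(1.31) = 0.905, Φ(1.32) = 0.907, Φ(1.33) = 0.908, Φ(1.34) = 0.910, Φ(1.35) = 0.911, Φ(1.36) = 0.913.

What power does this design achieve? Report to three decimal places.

z_β = δ·√(n/(σ₁²+σ₂²)) − z_α
    = 12 · √(445/4810) − 2.326
    = 12 · 0.30416 − 2.326
    = 3.6500 − 2.326 = 1.3240 → 1.32
Power = Φ(1.32) = 0.907.

Power ≈ 0.907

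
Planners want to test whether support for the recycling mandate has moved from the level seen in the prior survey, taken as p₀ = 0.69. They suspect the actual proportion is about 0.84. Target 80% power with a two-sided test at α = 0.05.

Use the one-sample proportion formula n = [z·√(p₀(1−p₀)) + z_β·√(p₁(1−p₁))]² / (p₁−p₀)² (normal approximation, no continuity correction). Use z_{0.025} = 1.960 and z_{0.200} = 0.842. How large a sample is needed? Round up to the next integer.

n = 66

n = [z_{α/2}·√(p₀q₀) + z_β·√(p₁q₁)]² / (p₁ − p₀)²
  = [1.960·√(0.69·0.31) + 0.842·√(0.84·0.16)]² / (0.15)²
  = [1.960·0.4625 + 0.842·0.3666]² / 0.0225
  = [1.2152]² / 0.0225
  = 65.63
Round up → n = 66.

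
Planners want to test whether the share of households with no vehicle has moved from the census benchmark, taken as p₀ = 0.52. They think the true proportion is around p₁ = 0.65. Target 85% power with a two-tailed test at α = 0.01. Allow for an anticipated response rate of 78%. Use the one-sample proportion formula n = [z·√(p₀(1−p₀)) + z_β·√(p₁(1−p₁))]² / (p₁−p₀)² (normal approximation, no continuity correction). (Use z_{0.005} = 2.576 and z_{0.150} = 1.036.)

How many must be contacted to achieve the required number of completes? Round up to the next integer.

n = [z_{α/2}·√(p₀q₀) + z_β·√(p₁q₁)]² / (p₁ − p₀)²
  = [2.576·√(0.52·0.48) + 1.036·√(0.65·0.35)]² / (0.13)²
  = [2.576·0.4996 + 1.036·0.4770]² / 0.0169
  = [1.7811]² / 0.0169
  = 187.71
Adjust for 78% response: 187.71 / 0.78 = 240.66.
Round up → n = 241.

n = 241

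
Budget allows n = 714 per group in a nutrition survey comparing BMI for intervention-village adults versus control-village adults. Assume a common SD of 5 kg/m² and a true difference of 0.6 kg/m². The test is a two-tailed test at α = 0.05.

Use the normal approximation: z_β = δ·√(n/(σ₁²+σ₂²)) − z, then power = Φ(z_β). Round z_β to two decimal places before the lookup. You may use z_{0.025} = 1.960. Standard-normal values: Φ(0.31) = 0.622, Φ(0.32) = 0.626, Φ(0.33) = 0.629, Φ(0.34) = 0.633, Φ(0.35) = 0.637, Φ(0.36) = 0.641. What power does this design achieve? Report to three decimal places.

Power ≈ 0.622

z_β = δ·√(n/(σ₁²+σ₂²)) − z_{α/2}
    = 0.6 · √(714/50) − 1.960
    = 0.6 · 3.77889 − 1.960
    = 2.2673 − 1.960 = 0.3073 → 0.31
Power = Φ(0.31) = 0.622.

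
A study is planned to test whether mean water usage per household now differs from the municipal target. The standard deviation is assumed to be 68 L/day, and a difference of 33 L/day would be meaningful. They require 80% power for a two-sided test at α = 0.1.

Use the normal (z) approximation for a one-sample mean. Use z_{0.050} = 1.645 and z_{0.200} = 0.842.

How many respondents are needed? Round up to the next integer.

n = (z_{α/2} + z_β)² · σ² / δ²
  = (1.645 + 0.842)² · 68² / 33²
  = 6.1852 · 4624 / 1089
  = 26.26
Round up → n = 27.

n = 27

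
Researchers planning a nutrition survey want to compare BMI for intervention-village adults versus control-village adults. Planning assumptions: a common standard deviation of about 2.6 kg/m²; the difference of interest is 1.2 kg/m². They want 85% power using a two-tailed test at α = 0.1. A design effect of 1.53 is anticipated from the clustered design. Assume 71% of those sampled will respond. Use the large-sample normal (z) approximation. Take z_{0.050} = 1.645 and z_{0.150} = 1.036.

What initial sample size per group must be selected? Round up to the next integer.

n = 146 per group

n = (z_{α/2} + z_β)² · (σ₁² + σ₂²) / δ²
  = (1.645 + 1.036)² · (2·2.6² = 13.52) / 1.2²
  = 7.1878 · 13.52 / 1.44
  = 67.49
Design effect: 1.53 × 67.49 = 103.25.
Adjust for 71% response: 103.25 / 0.71 = 145.43.
Round up → n = 146 per group.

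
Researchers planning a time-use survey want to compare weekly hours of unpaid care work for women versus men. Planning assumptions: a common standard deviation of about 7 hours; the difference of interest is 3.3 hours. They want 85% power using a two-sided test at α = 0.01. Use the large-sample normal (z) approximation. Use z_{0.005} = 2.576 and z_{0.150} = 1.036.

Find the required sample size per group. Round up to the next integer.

n = (z_{α/2} + z_β)² · (σ₁² + σ₂²) / δ²
  = (2.576 + 1.036)² · (2·7² = 98) / 3.3²
  = 13.0465 · 98 / 10.89
  = 117.41
Round up → n = 118 per group.

n = 118 per group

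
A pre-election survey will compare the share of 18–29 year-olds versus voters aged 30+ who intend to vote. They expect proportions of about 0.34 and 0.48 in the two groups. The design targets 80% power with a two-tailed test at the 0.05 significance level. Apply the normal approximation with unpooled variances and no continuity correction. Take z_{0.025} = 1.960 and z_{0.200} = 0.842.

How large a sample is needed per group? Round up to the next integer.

n = 190 per group

n = (z_{α/2} + z_β)² · [p₁(1−p₁) + p₂(1−p₂)] / (p₁ − p₂)²
  = (1.960 + 0.842)² · (0.34·0.66 + 0.48·0.52) / (-0.14)²
  = (2.802)² · (0.2244 + 0.2496) / 0.0196
  = 7.8512 · 0.4740 / 0.0196
  = 189.87
Round up → n = 190 per group.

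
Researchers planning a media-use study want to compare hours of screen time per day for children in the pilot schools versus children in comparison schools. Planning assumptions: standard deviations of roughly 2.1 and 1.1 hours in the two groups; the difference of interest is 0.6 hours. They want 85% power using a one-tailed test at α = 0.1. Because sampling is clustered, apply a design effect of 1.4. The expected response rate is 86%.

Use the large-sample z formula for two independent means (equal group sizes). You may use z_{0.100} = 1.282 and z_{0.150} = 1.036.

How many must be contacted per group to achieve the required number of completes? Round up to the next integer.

n = (z_α + z_β)² · (σ₁² + σ₂²) / δ²
  = (1.282 + 1.036)² · (2.1² + 1.1² = 5.62) / 0.6²
  = 5.3731 · 5.62 / 0.36
  = 83.88
Design effect: 1.4 × 83.88 = 117.43.
Adjust for 86% response: 117.43 / 0.86 = 136.55.
Round up → n = 137 per group.

n = 137 per group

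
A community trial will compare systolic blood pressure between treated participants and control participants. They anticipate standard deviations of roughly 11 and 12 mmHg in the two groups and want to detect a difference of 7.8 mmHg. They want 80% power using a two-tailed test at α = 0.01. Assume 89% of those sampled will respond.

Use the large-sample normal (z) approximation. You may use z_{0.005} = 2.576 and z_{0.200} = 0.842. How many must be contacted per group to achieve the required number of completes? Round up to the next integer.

n = (z_{α/2} + z_β)² · (σ₁² + σ₂²) / δ²
  = (2.576 + 0.842)² · (11² + 12² = 265) / 7.8²
  = 11.6827 · 265 / 60.84
  = 50.89
Adjust for 89% response: 50.89 / 0.89 = 57.18.
Round up → n = 58 per group.

n = 58 per group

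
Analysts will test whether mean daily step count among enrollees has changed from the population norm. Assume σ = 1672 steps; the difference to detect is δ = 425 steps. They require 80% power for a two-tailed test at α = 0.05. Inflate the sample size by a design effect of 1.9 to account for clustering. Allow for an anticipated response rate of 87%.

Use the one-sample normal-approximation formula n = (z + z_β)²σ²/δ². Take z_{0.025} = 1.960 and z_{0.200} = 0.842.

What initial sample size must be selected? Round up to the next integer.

n = 266

n = (z_{α/2} + z_β)² · σ² / δ²
  = (1.960 + 0.842)² · 1672² / 425²
  = 7.8512 · 2795584 / 180625
  = 121.52
Design effect: 1.9 × 121.52 = 230.88.
Adjust for 87% response: 230.88 / 0.87 = 265.38.
Round up → n = 266.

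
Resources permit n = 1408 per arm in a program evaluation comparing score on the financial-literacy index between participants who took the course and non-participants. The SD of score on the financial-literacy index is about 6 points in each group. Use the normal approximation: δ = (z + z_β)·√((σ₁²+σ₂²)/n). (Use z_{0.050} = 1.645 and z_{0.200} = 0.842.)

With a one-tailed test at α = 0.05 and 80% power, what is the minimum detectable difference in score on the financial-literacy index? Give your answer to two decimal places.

δ = (z_α + z_β) · √((σ₁²+σ₂²)/n)
  = (1.645 + 0.842) · √(72/1408)
  = 2.487 · √0.05114
  = 2.487 · 0.2261
  = 0.5624

Minimum detectable difference ≈ 0.56 points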